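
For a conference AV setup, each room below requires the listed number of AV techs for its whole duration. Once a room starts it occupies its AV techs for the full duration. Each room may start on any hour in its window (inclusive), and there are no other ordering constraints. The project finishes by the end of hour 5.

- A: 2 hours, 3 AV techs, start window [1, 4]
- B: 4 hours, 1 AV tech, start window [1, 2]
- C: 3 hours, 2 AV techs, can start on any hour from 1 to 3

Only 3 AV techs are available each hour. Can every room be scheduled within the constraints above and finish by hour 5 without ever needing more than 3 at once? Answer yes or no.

no

Total AV tech-hours = 16; over 5 hours the average is 16/5 > 3, so some hour must exceed 3.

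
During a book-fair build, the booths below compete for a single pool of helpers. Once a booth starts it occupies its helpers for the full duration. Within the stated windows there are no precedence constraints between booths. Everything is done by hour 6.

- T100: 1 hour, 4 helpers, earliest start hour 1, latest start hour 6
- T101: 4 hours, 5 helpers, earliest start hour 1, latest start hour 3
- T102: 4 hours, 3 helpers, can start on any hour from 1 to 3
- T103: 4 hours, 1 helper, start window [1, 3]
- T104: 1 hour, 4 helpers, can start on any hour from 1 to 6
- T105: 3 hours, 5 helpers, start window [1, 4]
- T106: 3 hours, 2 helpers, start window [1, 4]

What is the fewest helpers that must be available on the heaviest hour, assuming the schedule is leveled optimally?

Early-start (T100@1, T101@1, T102@1, T103@1, T104@1, T105@1, T106@1) gives peak 24: h1:24  h2:16  h3:16  h4:9  h5:0  h6:0.
Shift T103→2, T104→5, T105→4.
Schedule T100@1, T101@1, T102@1, T103@2, T104@5, T105@4, T106@1: h1:14  h2:11  h3:11  h4:14  h5:10  h6:5 — peak 14.

14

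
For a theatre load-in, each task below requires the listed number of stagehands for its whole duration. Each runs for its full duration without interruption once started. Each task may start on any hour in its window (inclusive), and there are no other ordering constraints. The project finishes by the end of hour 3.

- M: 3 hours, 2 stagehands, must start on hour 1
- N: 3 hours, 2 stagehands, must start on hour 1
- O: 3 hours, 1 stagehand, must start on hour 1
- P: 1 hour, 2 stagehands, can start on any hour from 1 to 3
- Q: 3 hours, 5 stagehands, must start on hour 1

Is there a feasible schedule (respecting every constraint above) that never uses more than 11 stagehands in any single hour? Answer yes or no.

no

The minimum achievable peak is 12; 11 < 12, so no feasible schedule stays within the cap.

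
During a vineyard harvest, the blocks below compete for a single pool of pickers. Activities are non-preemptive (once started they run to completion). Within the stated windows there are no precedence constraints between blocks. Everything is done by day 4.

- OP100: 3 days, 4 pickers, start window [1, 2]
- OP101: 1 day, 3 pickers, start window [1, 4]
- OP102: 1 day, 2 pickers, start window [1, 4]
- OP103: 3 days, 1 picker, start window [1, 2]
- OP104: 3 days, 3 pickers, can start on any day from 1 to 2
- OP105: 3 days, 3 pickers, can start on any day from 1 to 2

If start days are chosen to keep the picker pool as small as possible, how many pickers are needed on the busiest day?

11

Early-start (OP100@1, OP101@1, OP102@1, OP103@1, OP104@1, OP105@1) gives peak 16: d1:16  d2:11  d3:11  d4:0.
Shift OP104→2, OP105→2.
Schedule OP100@1, OP101@1, OP102@1, OP103@1, OP104@2, OP105@2: d1:10  d2:11  d3:11  d4:6 — peak 11.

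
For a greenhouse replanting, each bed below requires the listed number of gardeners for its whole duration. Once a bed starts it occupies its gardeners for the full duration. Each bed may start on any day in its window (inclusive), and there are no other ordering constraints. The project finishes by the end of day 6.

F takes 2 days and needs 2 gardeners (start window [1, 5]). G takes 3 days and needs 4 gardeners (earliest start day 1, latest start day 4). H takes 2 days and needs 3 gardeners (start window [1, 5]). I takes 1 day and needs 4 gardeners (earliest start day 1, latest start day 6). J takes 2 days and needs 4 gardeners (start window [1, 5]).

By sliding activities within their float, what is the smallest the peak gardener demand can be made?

7

Early-start (F@1, G@1, H@1, I@1, J@1) gives peak 17: d1:17  d2:13  d3:4  d4:0  d5:0  d6:0.
Shift H→3, I→4, J→5.
Schedule F@1, G@1, H@3, I@4, J@5: d1:6  d2:6  d3:7  d4:7  d5:4  d6:4 — peak 7.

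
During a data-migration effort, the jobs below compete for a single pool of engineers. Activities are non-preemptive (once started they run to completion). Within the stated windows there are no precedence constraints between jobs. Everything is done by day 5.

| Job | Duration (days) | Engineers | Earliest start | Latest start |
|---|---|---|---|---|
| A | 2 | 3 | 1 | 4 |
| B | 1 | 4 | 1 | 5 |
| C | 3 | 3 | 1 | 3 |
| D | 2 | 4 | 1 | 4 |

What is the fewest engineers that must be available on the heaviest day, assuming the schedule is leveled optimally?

7

Early-start (A@1, B@1, C@1, D@1) gives peak 14: d1:14  d2:10  d3:3  d4:0  d5:0.
Shift C→2, D→3.
Schedule A@1, B@1, C@2, D@3: d1:7  d2:6  d3:7  d4:7  d5:0 — peak 7.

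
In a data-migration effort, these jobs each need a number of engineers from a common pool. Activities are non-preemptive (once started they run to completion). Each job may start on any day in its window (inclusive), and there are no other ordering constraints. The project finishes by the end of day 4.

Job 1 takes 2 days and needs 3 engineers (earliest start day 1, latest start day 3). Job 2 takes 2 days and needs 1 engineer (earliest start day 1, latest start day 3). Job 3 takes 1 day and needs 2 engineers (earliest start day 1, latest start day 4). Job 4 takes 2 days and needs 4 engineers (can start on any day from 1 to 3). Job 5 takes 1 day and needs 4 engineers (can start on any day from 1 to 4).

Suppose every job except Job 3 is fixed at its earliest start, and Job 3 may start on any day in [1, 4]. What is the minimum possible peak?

Job 3@1: d1:14  d2:8  d3:0  d4:0 → peak 14
Job 3@2: d1:12  d2:10  d3:0  d4:0 → peak 12
Job 3@3: d1:12  d2:8  d3:2  d4:0 → peak 12
Job 3@4: d1:12  d2:8  d3:0  d4:2 → peak 12
Best is Job 3@2, peak 12.

12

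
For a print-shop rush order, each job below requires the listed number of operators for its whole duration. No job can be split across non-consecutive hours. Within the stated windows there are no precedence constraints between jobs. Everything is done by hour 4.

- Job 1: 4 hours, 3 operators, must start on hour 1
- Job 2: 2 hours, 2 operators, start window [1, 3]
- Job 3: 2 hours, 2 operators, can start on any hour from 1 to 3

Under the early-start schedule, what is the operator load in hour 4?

At early start, hour 4 has: Job 1.
Demand: 3 = 3.

3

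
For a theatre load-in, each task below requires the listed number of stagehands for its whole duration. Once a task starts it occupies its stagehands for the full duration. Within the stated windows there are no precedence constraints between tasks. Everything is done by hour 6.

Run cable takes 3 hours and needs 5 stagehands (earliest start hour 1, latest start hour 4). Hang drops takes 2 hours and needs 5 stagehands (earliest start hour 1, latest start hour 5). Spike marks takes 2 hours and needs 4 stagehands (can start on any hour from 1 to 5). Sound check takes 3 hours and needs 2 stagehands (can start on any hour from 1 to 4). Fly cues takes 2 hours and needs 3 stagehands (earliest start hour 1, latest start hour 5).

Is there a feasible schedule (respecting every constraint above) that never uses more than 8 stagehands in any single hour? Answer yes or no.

The minimum achievable peak is 9; 8 < 9, so no feasible schedule stays within the cap.

no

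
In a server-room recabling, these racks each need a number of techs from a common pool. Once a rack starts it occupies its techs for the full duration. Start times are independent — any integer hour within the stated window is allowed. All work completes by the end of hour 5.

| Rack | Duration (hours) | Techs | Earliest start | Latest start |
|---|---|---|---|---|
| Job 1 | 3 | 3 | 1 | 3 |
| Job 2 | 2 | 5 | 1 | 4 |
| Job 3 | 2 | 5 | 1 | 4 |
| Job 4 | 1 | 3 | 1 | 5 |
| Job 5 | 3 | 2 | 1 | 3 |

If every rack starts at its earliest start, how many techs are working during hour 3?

At early start, hour 3 has: Job 1, Job 5.
Demand: 3 + 2 = 5.

5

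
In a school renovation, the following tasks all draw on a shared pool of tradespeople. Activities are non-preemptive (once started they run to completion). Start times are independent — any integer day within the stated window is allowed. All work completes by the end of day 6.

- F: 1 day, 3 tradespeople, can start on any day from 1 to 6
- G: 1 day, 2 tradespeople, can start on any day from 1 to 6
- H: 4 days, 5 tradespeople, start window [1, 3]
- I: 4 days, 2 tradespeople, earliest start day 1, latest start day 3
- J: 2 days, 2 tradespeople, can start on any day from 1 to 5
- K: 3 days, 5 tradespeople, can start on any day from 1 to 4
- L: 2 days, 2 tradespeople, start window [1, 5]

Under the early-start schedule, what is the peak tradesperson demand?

21

Early-start schedule: F@1, G@1, H@1, I@1, J@1, K@1, L@1.
Load per day: day 1: 21, day 2: 16, day 3: 12, day 4: 7, day 5: 0, day 6: 0.
Peak is 21.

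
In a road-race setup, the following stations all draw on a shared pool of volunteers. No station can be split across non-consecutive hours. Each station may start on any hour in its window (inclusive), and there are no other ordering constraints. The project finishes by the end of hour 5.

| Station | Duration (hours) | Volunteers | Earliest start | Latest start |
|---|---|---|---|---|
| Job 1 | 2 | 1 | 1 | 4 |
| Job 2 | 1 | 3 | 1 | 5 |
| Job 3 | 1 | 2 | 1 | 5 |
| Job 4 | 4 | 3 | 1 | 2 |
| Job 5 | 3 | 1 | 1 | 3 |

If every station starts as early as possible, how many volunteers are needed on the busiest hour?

10

Early-start schedule: Job 1@1, Job 2@1, Job 3@1, Job 4@1, Job 5@1.
Load per hour: hour 1: 10, hour 2: 5, hour 3: 4, hour 4: 3, hour 5: 0.
Peak is 10.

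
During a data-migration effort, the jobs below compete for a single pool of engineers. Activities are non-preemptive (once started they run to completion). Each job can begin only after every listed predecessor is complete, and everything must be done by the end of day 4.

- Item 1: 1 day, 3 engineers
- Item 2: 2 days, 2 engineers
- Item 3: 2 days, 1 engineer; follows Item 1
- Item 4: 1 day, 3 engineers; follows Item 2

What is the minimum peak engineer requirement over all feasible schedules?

Early-start (Item 1@1, Item 2@1, Item 3@2, Item 4@3) gives peak 5: d1:5  d2:3  d3:4  d4:0.
Shift Item 2→2, Item 4→4.
Schedule Item 1@1, Item 2@2, Item 3@2, Item 4@4: d1:3  d2:3  d3:3  d4:3 — peak 3.
Total engineer-days = 12 over 4 days ⇒ peak ≥ ⌈12/4⌉ = 3, so 3 is optimal.

3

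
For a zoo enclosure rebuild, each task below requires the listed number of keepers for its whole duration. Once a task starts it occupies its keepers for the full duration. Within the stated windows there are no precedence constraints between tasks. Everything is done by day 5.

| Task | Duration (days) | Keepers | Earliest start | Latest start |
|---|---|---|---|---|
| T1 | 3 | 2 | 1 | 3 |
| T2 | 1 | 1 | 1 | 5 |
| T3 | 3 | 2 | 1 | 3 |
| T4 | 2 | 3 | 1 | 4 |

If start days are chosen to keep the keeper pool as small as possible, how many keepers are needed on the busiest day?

Early-start (T1@1, T2@1, T3@1, T4@1) gives peak 8: d1:8  d2:7  d3:4  d4:0  d5:0.
Shift T2→4, T4→4.
Schedule T1@1, T2@4, T3@1, T4@4: d1:4  d2:4  d3:4  d4:4  d5:3 — peak 4.
Total keeper-days = 19 over 5 days ⇒ peak ≥ ⌈19/5⌉ = 4, so 4 is optimal.

4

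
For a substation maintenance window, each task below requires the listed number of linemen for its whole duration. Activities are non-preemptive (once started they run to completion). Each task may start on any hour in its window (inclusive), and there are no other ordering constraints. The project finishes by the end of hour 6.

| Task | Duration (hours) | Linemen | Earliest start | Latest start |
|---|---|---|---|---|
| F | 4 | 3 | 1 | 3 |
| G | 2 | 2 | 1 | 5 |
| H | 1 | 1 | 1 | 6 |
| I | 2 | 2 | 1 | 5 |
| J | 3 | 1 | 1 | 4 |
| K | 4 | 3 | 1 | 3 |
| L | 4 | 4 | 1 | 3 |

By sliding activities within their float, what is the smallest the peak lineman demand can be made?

11

Early-start (F@1, G@1, H@1, I@1, J@1, K@1, L@1) gives peak 16: h1:16  h2:15  h3:11  h4:10  h5:0  h6:0.
Shift K→2, L→3.
Schedule F@1, G@1, H@1, I@1, J@1, K@2, L@3: h1:9  h2:11  h3:11  h4:10  h5:7  h6:4 — peak 11.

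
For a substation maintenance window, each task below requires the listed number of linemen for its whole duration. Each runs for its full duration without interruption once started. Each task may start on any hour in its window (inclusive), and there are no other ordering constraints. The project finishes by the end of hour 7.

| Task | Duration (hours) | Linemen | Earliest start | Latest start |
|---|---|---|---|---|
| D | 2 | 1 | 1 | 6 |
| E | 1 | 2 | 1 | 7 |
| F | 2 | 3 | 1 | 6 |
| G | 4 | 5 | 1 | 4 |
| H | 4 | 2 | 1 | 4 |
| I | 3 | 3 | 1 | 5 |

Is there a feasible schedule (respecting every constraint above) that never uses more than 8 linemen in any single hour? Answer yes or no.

yes

Schedule D@1, E@1, F@2, G@4, H@4, I@1: h1:6  h2:7  h3:6  h4:7  h5:7  h6:7  h7:7 — peak 7 ≤ 8.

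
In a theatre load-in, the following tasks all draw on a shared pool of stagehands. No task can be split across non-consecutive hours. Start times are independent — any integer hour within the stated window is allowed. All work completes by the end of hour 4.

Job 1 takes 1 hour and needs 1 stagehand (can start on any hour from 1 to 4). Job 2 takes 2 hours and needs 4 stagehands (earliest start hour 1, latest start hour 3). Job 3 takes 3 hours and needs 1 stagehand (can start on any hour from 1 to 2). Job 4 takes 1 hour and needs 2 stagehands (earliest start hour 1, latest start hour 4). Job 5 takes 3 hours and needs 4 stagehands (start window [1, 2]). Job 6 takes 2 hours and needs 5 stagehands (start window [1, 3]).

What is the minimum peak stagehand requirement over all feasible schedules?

10

Early-start (Job 1@1, Job 2@1, Job 3@1, Job 4@1, Job 5@1, Job 6@1) gives peak 17: h1:17  h2:14  h3:5  h4:0.
Shift Job 5→2, Job 6→3.
Schedule Job 1@1, Job 2@1, Job 3@1, Job 4@1, Job 5@2, Job 6@3: h1:8  h2:9  h3:10  h4:9 — peak 10.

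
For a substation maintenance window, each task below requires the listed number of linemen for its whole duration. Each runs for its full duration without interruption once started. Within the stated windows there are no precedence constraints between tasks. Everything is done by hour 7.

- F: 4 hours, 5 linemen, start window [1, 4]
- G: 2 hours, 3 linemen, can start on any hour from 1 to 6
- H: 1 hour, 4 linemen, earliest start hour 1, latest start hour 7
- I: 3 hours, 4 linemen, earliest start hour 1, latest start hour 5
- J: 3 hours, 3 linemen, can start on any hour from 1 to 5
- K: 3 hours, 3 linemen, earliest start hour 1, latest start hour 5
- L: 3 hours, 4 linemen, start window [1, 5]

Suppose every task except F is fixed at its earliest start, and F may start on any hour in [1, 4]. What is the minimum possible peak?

F@1: h1:26  h2:22  h3:19  h4:5  h5:0  h6:0  h7:0 → peak 26
F@2: h1:21  h2:22  h3:19  h4:5  h5:5  h6:0  h7:0 → peak 22
F@3: h1:21  h2:17  h3:19  h4:5  h5:5  h6:5  h7:0 → peak 21
F@4: h1:21  h2:17  h3:14  h4:5  h5:5  h6:5  h7:5 → peak 21
Best is F@3, peak 21.

21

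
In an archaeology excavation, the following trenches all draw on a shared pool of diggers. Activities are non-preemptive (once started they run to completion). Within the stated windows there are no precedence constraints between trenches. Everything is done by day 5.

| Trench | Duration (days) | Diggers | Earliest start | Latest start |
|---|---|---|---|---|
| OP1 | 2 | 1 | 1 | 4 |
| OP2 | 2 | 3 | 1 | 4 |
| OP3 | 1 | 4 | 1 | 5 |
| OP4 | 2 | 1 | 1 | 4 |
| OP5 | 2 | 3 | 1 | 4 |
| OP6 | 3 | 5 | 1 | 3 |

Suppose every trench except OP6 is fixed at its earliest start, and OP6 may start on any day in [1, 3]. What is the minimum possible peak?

OP6@1: d1:17  d2:13  d3:5  d4:0  d5:0 → peak 17
OP6@2: d1:12  d2:13  d3:5  d4:5  d5:0 → peak 13
OP6@3: d1:12  d2:8  d3:5  d4:5  d5:5 → peak 12
Best is OP6@3, peak 12.

12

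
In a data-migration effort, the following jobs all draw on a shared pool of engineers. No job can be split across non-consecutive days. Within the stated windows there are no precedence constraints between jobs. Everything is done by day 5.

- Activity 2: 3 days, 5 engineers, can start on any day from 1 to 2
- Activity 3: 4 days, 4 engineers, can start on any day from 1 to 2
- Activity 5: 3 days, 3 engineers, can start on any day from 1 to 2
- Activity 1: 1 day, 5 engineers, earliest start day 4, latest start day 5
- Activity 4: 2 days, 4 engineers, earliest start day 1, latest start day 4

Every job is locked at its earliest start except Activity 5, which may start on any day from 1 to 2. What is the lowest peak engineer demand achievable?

16

Activity 5@1: d1:16  d2:16  d3:12  d4:9  d5:0 → peak 16
Activity 5@2: d1:13  d2:16  d3:12  d4:12  d5:0 → peak 16
Best is Activity 5@1, peak 16.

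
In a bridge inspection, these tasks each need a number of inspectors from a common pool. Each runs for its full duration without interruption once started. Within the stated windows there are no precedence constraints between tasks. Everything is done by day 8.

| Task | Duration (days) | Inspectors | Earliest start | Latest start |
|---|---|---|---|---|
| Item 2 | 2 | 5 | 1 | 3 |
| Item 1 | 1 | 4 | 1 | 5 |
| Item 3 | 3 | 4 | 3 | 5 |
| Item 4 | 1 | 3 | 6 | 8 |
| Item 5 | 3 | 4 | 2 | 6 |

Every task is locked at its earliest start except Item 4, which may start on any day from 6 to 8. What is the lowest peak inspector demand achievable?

9

Item 4@6: d1:9  d2:9  d3:8  d4:8  d5:4  d6:3  d7:0  d8:0 → peak 9
Item 4@7: d1:9  d2:9  d3:8  d4:8  d5:4  d6:0  d7:3  d8:0 → peak 9
Item 4@8: d1:9  d2:9  d3:8  d4:8  d5:4  d6:0  d7:0  d8:3 → peak 9
Best is Item 4@6, peak 9.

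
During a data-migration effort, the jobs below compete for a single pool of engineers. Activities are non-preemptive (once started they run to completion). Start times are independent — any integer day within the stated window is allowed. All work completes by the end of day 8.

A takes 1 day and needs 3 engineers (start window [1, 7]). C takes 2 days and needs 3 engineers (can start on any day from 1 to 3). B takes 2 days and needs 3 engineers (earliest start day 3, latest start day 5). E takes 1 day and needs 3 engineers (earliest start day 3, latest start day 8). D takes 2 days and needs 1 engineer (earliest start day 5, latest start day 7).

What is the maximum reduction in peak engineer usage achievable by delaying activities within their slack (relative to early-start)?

Early-start peak: d1:6  d2:3  d3:6  d4:3  d5:1  d6:1  d7:0  d8:0 ⇒ 6.
Leveled (A@1, C@2, B@4, E@6, D@7): d1:3  d2:3  d3:3  d4:3  d5:3  d6:3  d7:1  d8:1 ⇒ 3.
Reduction 6 − 3 = 3.

3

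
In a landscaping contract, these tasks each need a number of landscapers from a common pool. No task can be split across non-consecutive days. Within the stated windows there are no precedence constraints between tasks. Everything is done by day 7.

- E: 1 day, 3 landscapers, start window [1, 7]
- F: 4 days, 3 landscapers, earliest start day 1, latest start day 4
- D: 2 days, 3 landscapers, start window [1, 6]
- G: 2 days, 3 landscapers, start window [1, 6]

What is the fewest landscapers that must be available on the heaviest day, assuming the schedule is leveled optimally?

Early-start (E@1, F@1, D@1, G@1) gives peak 12: d1:12  d2:9  d3:3  d4:3  d5:0  d6:0  d7:0.
Shift D→2, G→4.
Schedule E@1, F@1, D@2, G@4: d1:6  d2:6  d3:6  d4:6  d5:3  d6:0  d7:0 — peak 6.

6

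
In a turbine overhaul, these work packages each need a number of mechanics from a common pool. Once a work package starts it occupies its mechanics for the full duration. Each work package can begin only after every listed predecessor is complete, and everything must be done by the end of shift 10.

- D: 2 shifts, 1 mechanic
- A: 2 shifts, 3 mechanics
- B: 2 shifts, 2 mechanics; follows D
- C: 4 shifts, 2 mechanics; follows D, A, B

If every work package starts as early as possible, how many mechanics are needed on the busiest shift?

Early-start schedule: D@1, A@1, B@3, C@5.
Load per shift: shift 1: 4, shift 2: 4, shift 3: 2, shift 4: 2, shift 5: 2, shift 6: 2, shift 7: 2, shift 8: 2, shift 9: 0, shift 10: 0.
Peak is 4.

4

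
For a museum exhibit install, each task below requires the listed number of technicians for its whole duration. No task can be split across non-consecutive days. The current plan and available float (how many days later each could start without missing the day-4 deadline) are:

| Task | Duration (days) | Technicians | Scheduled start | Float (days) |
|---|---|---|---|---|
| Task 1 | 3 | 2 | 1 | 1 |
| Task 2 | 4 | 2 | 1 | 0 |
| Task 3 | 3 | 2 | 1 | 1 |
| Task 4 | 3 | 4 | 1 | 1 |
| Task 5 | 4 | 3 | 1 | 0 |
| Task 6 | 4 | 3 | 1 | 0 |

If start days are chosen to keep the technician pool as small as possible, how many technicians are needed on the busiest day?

Schedule Task 1@1, Task 2@1, Task 3@1, Task 4@1, Task 5@1, Task 6@1: d1:16  d2:16  d3:16  d4:8 — peak 16.
No arrangement of the 8 feasible schedules does better.

16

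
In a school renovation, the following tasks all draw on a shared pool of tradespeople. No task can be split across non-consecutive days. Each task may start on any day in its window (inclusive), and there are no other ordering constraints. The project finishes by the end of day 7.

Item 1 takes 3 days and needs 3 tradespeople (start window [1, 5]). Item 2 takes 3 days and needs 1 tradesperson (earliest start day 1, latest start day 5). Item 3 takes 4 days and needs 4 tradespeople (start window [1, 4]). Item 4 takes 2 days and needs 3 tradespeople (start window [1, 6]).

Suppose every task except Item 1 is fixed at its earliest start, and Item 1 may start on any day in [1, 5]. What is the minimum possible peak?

Item 1@1: d1:11  d2:11  d3:8  d4:4  d5:0  d6:0  d7:0 → peak 11
Item 1@2: d1:8  d2:11  d3:8  d4:7  d5:0  d6:0  d7:0 → peak 11
Item 1@3: d1:8  d2:8  d3:8  d4:7  d5:3  d6:0  d7:0 → peak 8
Item 1@4: d1:8  d2:8  d3:5  d4:7  d5:3  d6:3  d7:0 → peak 8
Item 1@5: d1:8  d2:8  d3:5  d4:4  d5:3  d6:3  d7:3 → peak 8
Best is Item 1@3, peak 8.

8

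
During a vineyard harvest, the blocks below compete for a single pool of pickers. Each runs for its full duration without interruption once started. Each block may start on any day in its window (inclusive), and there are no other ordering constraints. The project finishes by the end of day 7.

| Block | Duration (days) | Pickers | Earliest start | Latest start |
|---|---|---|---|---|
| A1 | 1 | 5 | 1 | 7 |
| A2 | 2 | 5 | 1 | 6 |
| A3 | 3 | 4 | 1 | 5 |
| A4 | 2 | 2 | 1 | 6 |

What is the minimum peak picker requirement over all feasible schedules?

6

Early-start (A1@1, A2@1, A3@1, A4@1) gives peak 16: d1:16  d2:11  d3:4  d4:0  d5:0  d6:0  d7:0.
Shift A2→2, A3→4, A4→4.
Schedule A1@1, A2@2, A3@4, A4@4: d1:5  d2:5  d3:5  d4:6  d5:6  d6:4  d7:0 — peak 6.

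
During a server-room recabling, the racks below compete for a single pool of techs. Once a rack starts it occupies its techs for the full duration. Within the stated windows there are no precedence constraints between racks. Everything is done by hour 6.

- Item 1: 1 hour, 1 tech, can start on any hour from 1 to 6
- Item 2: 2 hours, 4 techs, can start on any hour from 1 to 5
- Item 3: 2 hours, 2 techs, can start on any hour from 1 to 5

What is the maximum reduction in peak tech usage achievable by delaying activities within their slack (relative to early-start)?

3

Early-start peak: h1:7  h2:6  h3:0  h4:0  h5:0  h6:0 ⇒ 7.
Leveled (Item 1@1, Item 2@2, Item 3@4): h1:1  h2:4  h3:4  h4:2  h5:2  h6:0 ⇒ 4.
Reduction 7 − 4 = 3.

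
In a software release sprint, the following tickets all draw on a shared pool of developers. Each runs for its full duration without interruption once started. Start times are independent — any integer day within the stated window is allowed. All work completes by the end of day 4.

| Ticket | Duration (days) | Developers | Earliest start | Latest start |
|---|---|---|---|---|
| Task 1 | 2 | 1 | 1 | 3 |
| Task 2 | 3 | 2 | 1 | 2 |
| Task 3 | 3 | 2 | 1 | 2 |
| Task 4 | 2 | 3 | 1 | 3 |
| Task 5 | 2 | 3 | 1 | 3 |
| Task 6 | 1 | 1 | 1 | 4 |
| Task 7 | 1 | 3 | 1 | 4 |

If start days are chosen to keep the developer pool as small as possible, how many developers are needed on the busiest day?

Early-start (Task 1@1, Task 2@1, Task 3@1, Task 4@1, Task 5@1, Task 6@1, Task 7@1) gives peak 15: d1:15  d2:11  d3:4  d4:0.
Shift Task 5→3, Task 6→3, Task 7→4.
Schedule Task 1@1, Task 2@1, Task 3@1, Task 4@1, Task 5@3, Task 6@3, Task 7@4: d1:8  d2:8  d3:8  d4:6 — peak 8.
Total developer-days = 30 over 4 days ⇒ peak ≥ ⌈30/4⌉ = 8, so 8 is optimal.

8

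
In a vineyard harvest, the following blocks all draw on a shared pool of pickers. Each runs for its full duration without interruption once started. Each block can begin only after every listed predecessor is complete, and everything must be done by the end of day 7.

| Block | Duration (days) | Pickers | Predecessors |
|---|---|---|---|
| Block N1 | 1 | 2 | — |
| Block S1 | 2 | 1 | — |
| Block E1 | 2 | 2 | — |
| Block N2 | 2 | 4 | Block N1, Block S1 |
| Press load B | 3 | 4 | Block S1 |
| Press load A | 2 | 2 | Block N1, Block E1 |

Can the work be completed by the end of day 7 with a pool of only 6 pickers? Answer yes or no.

Schedule Block N1@1, Block S1@1, Block E1@1, Block N2@3, Press load B@5, Press load A@3: d1:5  d2:3  d3:6  d4:6  d5:4  d6:4  d7:4 — peak 6 ≤ 6.

yes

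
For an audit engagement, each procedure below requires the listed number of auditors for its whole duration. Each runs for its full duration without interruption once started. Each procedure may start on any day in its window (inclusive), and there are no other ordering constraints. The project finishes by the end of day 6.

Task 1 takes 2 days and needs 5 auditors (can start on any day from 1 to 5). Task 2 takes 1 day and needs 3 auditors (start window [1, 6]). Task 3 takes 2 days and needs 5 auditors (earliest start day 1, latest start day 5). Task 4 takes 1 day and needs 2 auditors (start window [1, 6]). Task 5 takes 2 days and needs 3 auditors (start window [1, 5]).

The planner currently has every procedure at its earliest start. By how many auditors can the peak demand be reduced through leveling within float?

12

Early-start peak: d1:18  d2:13  d3:0  d4:0  d5:0  d6:0 ⇒ 18.
Leveled (Task 1@1, Task 2@3, Task 3@5, Task 4@4, Task 5@3): d1:5  d2:5  d3:6  d4:5  d5:5  d6:5 ⇒ 6.
Reduction 18 − 6 = 12.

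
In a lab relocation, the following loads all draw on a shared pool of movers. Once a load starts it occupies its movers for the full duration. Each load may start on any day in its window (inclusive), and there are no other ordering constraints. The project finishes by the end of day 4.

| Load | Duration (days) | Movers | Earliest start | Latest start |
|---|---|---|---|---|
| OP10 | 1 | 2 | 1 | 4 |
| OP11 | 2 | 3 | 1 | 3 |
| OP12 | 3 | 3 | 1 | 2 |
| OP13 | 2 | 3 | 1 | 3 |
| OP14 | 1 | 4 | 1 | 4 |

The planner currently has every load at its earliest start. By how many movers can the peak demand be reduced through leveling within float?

Early-start peak: d1:15  d2:9  d3:3  d4:0 ⇒ 15.
Leveled (OP10@1, OP11@1, OP12@1, OP13@3, OP14@4): d1:8  d2:6  d3:6  d4:7 ⇒ 8.
Reduction 15 − 8 = 7.

7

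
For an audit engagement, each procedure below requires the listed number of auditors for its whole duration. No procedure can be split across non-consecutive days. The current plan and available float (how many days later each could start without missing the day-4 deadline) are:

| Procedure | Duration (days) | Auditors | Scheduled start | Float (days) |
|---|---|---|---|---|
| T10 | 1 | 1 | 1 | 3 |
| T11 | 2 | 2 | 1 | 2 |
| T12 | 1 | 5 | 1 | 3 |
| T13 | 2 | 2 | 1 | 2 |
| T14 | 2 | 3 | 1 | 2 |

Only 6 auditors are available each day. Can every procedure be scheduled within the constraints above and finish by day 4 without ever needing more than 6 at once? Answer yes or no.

no

The minimum achievable peak is 7; 6 < 7, so no feasible schedule stays within the cap.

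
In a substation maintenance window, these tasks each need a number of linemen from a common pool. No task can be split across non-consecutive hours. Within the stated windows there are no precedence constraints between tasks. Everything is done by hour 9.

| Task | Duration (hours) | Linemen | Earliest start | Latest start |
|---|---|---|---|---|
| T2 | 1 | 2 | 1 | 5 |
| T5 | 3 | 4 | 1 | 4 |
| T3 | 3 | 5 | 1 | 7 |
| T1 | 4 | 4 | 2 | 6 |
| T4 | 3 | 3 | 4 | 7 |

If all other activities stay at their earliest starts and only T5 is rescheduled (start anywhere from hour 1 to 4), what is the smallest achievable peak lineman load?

11

T5@1: h1:11  h2:13  h3:13  h4:7  h5:7  h6:3  h7:0  h8:0  h9:0 → peak 13
T5@2: h1:7  h2:13  h3:13  h4:11  h5:7  h6:3  h7:0  h8:0  h9:0 → peak 13
T5@3: h1:7  h2:9  h3:13  h4:11  h5:11  h6:3  h7:0  h8:0  h9:0 → peak 13
T5@4: h1:7  h2:9  h3:9  h4:11  h5:11  h6:7  h7:0  h8:0  h9:0 → peak 11
Best is T5@4, peak 11.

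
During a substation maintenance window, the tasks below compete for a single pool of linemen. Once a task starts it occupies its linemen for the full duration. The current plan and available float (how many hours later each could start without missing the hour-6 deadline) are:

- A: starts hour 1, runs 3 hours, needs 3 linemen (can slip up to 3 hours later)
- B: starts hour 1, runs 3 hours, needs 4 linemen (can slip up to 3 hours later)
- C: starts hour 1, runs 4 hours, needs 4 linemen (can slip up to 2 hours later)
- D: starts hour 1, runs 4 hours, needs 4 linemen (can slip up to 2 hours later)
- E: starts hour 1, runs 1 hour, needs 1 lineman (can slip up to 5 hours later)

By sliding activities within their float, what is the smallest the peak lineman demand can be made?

Early-start (A@1, B@1, C@1, D@1, E@1) gives peak 16: h1:16  h2:15  h3:15  h4:8  h5:0  h6:0.
Shift B→4.
Schedule A@1, B@4, C@1, D@1, E@1: h1:12  h2:11  h3:11  h4:12  h5:4  h6:4 — peak 12.

12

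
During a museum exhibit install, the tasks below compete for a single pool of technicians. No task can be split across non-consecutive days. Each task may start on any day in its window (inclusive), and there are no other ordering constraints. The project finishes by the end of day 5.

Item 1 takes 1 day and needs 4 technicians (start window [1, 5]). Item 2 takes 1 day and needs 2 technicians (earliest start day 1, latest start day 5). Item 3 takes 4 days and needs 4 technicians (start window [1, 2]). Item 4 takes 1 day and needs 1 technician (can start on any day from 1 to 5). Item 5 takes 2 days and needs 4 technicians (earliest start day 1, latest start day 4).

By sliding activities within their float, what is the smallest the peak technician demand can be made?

8

Early-start (Item 1@1, Item 2@1, Item 3@1, Item 4@1, Item 5@1) gives peak 15: d1:15  d2:8  d3:4  d4:4  d5:0.
Shift Item 3→2, Item 5→2.
Schedule Item 1@1, Item 2@1, Item 3@2, Item 4@1, Item 5@2: d1:7  d2:8  d3:8  d4:4  d5:4 — peak 8.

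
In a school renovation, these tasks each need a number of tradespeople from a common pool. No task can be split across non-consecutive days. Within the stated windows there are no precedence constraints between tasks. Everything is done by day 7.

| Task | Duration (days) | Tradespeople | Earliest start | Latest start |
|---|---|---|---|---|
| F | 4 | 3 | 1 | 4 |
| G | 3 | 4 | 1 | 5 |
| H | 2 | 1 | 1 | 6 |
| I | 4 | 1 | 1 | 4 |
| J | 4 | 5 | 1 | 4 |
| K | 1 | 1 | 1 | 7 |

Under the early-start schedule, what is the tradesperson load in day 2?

14

At early start, day 2 has: F, G, H, I, J.
Demand: 3 + 4 + 1 + 1 + 5 = 14.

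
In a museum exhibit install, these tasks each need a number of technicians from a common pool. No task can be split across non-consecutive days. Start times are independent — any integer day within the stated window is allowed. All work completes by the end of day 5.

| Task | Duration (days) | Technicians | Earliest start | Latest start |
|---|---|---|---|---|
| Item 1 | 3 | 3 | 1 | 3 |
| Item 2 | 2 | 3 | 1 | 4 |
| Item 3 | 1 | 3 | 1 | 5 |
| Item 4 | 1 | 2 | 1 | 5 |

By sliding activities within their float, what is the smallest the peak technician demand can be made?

Early-start (Item 1@1, Item 2@1, Item 3@1, Item 4@1) gives peak 11: d1:11  d2:6  d3:3  d4:0  d5:0.
Shift Item 3→3, Item 4→4.
Schedule Item 1@1, Item 2@1, Item 3@3, Item 4@4: d1:6  d2:6  d3:6  d4:2  d5:0 — peak 6.

6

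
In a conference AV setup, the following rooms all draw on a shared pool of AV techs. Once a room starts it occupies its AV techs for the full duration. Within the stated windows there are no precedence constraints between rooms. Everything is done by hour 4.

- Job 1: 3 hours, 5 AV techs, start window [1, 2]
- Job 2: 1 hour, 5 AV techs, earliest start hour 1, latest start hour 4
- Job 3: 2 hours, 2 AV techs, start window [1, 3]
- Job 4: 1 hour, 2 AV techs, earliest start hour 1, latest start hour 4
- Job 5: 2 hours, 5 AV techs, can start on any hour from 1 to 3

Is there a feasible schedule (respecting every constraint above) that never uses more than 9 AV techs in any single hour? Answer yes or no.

no

The minimum achievable peak is 10; 9 < 10, so no feasible schedule stays within the cap.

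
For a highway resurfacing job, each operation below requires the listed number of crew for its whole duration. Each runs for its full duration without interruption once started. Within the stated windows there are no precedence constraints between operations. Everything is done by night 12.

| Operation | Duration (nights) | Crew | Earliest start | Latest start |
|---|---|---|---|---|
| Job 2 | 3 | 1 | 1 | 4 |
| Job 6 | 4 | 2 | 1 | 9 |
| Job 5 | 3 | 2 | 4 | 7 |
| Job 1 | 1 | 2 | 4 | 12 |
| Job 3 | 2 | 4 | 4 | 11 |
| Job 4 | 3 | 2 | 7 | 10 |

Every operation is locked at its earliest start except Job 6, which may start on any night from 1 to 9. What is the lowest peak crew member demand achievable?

Job 6@1: n1:3  n2:3  n3:3  n4:10  n5:6  n6:2  n7:2  n8:2  n9:2  n10:0  n11:0  n12:0 → peak 10
Job 6@2: n1:1  n2:3  n3:3  n4:10  n5:8  n6:2  n7:2  n8:2  n9:2  n10:0  n11:0  n12:0 → peak 10
Job 6@3: n1:1  n2:1  n3:3  n4:10  n5:8  n6:4  n7:2  n8:2  n9:2  n10:0  n11:0  n12:0 → peak 10
Job 6@4: n1:1  n2:1  n3:1  n4:10  n5:8  n6:4  n7:4  n8:2  n9:2  n10:0  n11:0  n12:0 → peak 10
Job 6@5: n1:1  n2:1  n3:1  n4:8  n5:8  n6:4  n7:4  n8:4  n9:2  n10:0  n11:0  n12:0 → peak 8
Job 6@6: n1:1  n2:1  n3:1  n4:8  n5:6  n6:4  n7:4  n8:4  n9:4  n10:0  n11:0  n12:0 → peak 8
Job 6@7: n1:1  n2:1  n3:1  n4:8  n5:6  n6:2  n7:4  n8:4  n9:4  n10:2  n11:0  n12:0 → peak 8
Job 6@8: n1:1  n2:1  n3:1  n4:8  n5:6  n6:2  n7:2  n8:4  n9:4  n10:2  n11:2  n12:0 → peak 8
Job 6@9: n1:1  n2:1  n3:1  n4:8  n5:6  n6:2  n7:2  n8:2  n9:4  n10:2  n11:2  n12:2 → peak 8
Best is Job 6@5, peak 8.

8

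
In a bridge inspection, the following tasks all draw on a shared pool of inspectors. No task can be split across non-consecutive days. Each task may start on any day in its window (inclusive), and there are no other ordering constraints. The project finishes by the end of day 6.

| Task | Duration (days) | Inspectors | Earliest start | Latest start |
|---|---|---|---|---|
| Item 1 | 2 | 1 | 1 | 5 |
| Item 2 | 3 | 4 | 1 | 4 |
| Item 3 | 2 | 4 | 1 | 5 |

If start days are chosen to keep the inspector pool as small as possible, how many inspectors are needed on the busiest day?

Early-start (Item 1@1, Item 2@1, Item 3@1) gives peak 9: d1:9  d2:9  d3:4  d4:0  d5:0  d6:0.
Shift Item 3→4.
Schedule Item 1@1, Item 2@1, Item 3@4: d1:5  d2:5  d3:4  d4:4  d5:4  d6:0 — peak 5.

5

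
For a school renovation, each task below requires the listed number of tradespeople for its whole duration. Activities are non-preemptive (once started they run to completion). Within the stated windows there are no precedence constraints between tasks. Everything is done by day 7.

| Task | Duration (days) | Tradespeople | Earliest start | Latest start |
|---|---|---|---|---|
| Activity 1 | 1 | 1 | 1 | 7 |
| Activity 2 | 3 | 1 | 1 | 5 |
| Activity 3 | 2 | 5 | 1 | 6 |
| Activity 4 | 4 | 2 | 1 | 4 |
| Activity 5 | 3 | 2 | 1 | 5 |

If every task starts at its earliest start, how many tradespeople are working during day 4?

2

At early start, day 4 has: Activity 4.
Demand: 2 = 2.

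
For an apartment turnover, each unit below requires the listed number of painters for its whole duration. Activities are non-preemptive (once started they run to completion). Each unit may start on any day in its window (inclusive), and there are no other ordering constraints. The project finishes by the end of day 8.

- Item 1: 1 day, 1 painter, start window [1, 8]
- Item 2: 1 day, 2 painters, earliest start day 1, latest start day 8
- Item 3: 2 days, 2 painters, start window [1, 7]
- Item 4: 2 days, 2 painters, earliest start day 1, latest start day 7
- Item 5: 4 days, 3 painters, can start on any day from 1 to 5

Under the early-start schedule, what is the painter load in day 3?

3

At early start, day 3 has: Item 5.
Demand: 3 = 3.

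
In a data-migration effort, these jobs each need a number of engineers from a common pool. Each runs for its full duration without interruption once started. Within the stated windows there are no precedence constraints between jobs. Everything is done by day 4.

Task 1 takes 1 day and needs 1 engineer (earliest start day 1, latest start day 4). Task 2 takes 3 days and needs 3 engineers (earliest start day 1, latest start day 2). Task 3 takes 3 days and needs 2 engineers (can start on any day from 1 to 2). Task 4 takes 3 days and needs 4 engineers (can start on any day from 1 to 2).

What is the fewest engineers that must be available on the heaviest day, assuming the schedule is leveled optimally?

9

Early-start (Task 1@1, Task 2@1, Task 3@1, Task 4@1) gives peak 10: d1:10  d2:9  d3:9  d4:0.
Shift Task 4→2.
Schedule Task 1@1, Task 2@1, Task 3@1, Task 4@2: d1:6  d2:9  d3:9  d4:4 — peak 9.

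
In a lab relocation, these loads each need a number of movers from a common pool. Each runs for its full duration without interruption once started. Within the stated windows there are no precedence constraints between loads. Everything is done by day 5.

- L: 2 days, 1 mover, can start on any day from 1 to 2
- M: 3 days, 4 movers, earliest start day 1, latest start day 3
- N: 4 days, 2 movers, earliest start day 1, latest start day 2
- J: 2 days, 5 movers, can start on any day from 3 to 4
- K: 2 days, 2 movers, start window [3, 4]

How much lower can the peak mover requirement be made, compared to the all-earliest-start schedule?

4

Early-start peak: d1:7  d2:7  d3:13  d4:9  d5:0 ⇒ 13.
Leveled (L@1, M@1, N@1, J@4, K@3): d1:7  d2:7  d3:8  d4:9  d5:5 ⇒ 9.
Reduction 13 − 9 = 4.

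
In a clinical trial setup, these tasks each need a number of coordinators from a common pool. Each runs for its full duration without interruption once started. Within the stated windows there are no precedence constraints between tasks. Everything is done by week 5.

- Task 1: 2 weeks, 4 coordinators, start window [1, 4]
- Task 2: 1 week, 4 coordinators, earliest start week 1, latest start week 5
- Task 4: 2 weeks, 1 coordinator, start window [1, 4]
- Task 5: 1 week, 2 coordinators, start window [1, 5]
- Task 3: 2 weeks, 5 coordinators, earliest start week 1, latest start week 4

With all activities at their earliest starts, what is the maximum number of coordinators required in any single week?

Early-start schedule: Task 1@1, Task 2@1, Task 4@1, Task 5@1, Task 3@1.
Load per week: week 1: 16, week 2: 10, week 3: 0, week 4: 0, week 5: 0.
Peak is 16.

16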